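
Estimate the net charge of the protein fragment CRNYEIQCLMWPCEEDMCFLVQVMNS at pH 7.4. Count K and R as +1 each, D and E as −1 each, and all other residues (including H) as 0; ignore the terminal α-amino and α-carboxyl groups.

Positive (K, R): R2 → +1.
Negative (D, E): E5, E14, E15, D16 → −4.
Net charge = (+1) + (−4) = −3.

-3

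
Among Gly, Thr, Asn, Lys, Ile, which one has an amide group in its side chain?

Asn

The amide-side-chain residues are Asn (N) and Gln (Q).
Of the listed options, only Asn belongs to this group.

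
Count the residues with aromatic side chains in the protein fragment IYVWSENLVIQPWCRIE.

3

Phenylalanine (F), tryptophan (W), and tyrosine (Y) have aromatic ring side chains.
Matching residues: Y2, W4, W13.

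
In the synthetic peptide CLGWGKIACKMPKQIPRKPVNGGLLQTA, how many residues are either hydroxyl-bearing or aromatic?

Hydroxyl-bearing: S, T, Y. Aromatic: F, W, Y.
Hydroxyl-bearing residues here: T27 (1).
Aromatic residues here: W4 (1).
(Y belongs to both groups, but none appear in this sequence.) Total = 1 + 1 = 2.

2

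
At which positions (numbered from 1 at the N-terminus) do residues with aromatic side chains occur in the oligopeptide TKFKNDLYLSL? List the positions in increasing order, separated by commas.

F, W, and Y each carry an aromatic ring on the side chain.
Matching residues: F3, Y8.

3, 8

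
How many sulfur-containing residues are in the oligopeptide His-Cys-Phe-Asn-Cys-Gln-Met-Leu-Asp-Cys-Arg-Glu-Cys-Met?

6

Only Cys (C) and Met (M) have a sulfur atom in the side chain.
Matching residues: Cys2, Cys5, Met7, Cys10, Cys13, Met14.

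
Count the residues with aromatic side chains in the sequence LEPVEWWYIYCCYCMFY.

Phenylalanine (F), tryptophan (W), and tyrosine (Y) have aromatic ring side chains.
Matching residues: W6, W7, Y8, Y10, Y13, F16, Y17.

7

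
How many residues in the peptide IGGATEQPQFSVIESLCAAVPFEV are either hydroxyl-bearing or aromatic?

Hydroxyl-bearing: S, T, Y. Aromatic: F, W, Y.
Hydroxyl-bearing residues here: T5, S11, S15 (3).
Aromatic residues here: F10, F22 (2).
(Y belongs to both groups, but none appear in this sequence.) Total = 3 + 2 = 5.

5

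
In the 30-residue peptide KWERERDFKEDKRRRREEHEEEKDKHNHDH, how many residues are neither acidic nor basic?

3

Acidic: D, E. Basic: K, R, H. All other residues are neither.
Matching residues: W2, F8, N27.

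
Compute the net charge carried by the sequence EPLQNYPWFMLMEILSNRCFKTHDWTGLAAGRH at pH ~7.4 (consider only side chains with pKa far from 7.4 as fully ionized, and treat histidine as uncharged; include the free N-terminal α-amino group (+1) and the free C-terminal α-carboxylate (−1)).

At pH ~7.4 the Lys and Arg side chains are protonated (+1), the Asp and Glu side chains are deprotonated (−1), and with His taken as neutral all other side chains carry no charge.
Positive (K, R): R18, K21, R32 → +3.
Negative (D, E): E1, E13, D24 → −3.
The N-terminus (+1) and C-terminus (−1) cancel.
Net charge = (+3) + (−3) = 0.

0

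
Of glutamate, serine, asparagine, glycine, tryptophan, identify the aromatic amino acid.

Phenylalanine (F), tryptophan (W), and tyrosine (Y) have aromatic ring side chains.
Of the listed options, only tryptophan belongs to this group.

tryptophan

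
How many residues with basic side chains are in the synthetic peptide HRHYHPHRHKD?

Lysine (K), arginine (R), and histidine (H) have basic, nitrogen-containing side chains.
Matching residues: H1, R2, H3, H5, H7, R8, H9, K10.

8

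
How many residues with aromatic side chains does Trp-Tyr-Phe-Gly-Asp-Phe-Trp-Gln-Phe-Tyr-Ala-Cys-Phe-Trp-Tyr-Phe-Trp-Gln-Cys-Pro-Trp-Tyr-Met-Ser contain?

14

Phenylalanine (F), tryptophan (W), and tyrosine (Y) have aromatic ring side chains.
Matching residues: Trp1, Tyr2, Phe3, Phe6, Trp7, Phe9, Tyr10, Phe13, Trp14, Tyr15, Phe16, Trp17, Trp21, Tyr22.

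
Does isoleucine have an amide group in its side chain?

The amide-side-chain residues are Asn (N) and Gln (Q).
Isoleucine is not in this group.

No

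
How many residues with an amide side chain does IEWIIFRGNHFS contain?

1

Only N (asparagine) and Q (glutamine) carry a side-chain carboxamide.
Matching residues: N9.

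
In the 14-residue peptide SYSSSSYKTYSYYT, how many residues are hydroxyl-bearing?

S, T, and Y are the three residues with a side-chain hydroxyl.
Matching residues: S1, Y2, S3, S4, S5, S6, Y7, T9, Y10, S11, Y12, Y13, T14.

13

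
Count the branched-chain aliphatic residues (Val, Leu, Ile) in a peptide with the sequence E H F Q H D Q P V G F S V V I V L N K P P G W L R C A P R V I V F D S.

Matching residues: V9, V13, V14, I15, V16, L17, L24, V30, I31, V32.

10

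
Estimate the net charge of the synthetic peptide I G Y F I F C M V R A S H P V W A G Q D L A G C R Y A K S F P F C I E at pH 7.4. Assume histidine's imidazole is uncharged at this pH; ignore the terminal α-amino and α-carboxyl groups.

At pH ~7.4 the Lys and Arg side chains are protonated (+1), the Asp and Glu side chains are deprotonated (−1), and with His taken as neutral all other side chains carry no charge.
Positive (K, R): R10, R25, K28 → +3.
Negative (D, E): D20, E35 → −2.
Net charge = (+3) + (−2) = +1.

+1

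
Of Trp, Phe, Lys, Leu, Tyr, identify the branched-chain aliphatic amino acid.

V, L, and I make up the branched-chain aliphatic group.
Of the listed options, only Leu belongs to this group.

Leu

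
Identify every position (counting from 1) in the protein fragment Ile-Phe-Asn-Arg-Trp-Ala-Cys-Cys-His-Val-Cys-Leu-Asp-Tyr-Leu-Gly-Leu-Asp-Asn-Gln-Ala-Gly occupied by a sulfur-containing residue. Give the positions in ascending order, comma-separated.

7, 8, 11

Only Cys (C) and Met (M) have a sulfur atom in the side chain.
Matching residues: Cys7, Cys8, Cys11.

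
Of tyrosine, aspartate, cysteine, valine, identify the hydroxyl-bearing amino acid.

The –OH-bearing residues are Ser, Thr (aliphatic alcohols), and Tyr (phenol).
Of the listed options, only tyrosine belongs to this group.

tyrosine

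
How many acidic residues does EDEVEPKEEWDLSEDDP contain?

10

The acidic residues are Asp (D) and Glu (E), whose side chains end in a carboxylate group.
Matching residues: E1, D2, E3, E5, E8, E9, D11, E14, D15, D16.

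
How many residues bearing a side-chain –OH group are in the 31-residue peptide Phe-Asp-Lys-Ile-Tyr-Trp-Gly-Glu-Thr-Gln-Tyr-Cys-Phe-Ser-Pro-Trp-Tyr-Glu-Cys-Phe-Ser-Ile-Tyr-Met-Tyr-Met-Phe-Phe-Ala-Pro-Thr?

S, T, and Y are the three residues with a side-chain hydroxyl.
Matching residues: Tyr5, Thr9, Tyr11, Ser14, Tyr17, Ser21, Tyr23, Tyr25, Thr31.

9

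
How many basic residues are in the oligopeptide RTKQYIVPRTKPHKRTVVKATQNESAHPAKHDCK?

The basic amino acids are Lys (K), Arg (R), and His (H).
Matching residues: R1, K3, R9, K11, H13, K14, R15, K19, H27, K30, H31, K34.

12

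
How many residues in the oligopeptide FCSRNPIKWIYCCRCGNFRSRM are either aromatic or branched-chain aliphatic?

Aromatic: F, W, Y. Branched-chain aliphatic: I, L, V.
Aromatic residues here: F1, W9, Y11, F18 (4).
Branched-chain aliphatic residues here: I7, I10 (2).
The two groups share no amino acid, so total = 4 + 2 = 6.

6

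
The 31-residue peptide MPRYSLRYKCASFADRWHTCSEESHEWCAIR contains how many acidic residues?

The acidic residues are Asp (D) and Glu (E), whose side chains end in a carboxylate group.
Matching residues: D15, E22, E23, E26.

4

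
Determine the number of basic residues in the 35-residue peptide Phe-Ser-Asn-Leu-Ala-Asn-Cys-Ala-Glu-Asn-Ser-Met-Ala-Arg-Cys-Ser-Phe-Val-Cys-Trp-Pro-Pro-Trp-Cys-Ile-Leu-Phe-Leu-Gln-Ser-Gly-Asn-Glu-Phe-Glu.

The basic amino acids are Lys (K), Arg (R), and His (H).
Matching residues: Arg14.

1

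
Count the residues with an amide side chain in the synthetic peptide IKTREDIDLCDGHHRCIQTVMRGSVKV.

Only N (asparagine) and Q (glutamine) carry a side-chain carboxamide.
Matching residues: Q18.

1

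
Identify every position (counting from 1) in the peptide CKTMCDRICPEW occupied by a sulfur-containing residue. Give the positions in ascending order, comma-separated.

1, 4, 5, 9

The sulfur-bearing residues are cysteine (–SH) and methionine (–S–CH₃).
Matching residues: C1, M4, C5, C9.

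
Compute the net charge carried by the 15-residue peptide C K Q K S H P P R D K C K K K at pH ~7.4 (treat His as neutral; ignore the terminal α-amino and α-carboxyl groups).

+6

At pH ~7.4 the Lys and Arg side chains are protonated (+1), the Asp and Glu side chains are deprotonated (−1), and with His taken as neutral all other side chains carry no charge.
Positive (K, R): K2, K4, R9, K11, K13, K14, K15 → +7.
Negative (D, E): D10 → −1.
Net charge = (+7) + (−1) = +6.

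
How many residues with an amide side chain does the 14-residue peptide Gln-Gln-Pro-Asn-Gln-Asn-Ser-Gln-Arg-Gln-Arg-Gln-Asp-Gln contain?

The amide-side-chain residues are Asn (N) and Gln (Q).
Matching residues: Gln1, Gln2, Asn4, Gln5, Asn6, Gln8, Gln10, Gln12, Gln14.

9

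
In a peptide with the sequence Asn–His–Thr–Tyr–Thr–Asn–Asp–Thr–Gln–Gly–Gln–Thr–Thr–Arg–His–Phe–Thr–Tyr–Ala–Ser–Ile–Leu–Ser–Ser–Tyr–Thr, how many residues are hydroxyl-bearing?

Serine (S), threonine (T), and tyrosine (Y) each carry a hydroxyl group on the side chain.
Matching residues: Thr3, Tyr4, Thr5, Thr8, Thr12, Thr13, Thr17, Tyr18, Ser20, Ser23, Ser24, Tyr25, Thr26.

13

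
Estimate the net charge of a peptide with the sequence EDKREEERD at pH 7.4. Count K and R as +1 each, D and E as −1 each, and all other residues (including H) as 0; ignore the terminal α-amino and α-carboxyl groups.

Positive (K, R): K3, R4, R8 → +3.
Negative (D, E): E1, D2, E5, E6, E7, D9 → −6.
Net charge = (+3) + (−6) = −3.

-3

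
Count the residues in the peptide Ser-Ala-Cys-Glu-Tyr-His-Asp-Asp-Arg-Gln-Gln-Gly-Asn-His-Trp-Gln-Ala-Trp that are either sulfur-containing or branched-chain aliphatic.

1

Sulfur-containing: C, M. Branched-chain aliphatic: I, L, V.
Sulfur-containing residues here: Cys3 (1).
Branched-chain aliphatic residues here: none (0).
The two groups share no amino acid, so total = 1 + 0 = 1.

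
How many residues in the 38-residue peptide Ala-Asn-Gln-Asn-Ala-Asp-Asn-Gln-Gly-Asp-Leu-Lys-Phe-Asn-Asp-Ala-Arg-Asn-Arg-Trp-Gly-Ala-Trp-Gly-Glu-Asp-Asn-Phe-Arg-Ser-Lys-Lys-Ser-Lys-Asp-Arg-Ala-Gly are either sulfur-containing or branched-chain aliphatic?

Sulfur-containing: C, M. Branched-chain aliphatic: I, L, V.
Sulfur-containing residues here: none (0).
Branched-chain aliphatic residues here: Leu11 (1).
The two groups share no amino acid, so total = 0 + 1 = 1.

1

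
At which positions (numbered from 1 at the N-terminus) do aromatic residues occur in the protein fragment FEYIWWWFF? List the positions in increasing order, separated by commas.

Phenylalanine (F), tryptophan (W), and tyrosine (Y) have aromatic ring side chains.
Matching residues: F1, Y3, W5, W6, W7, F8, F9.

1, 3, 5, 6, 7, 8, 9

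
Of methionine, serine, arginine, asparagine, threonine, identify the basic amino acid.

The basic amino acids are Lys (K), Arg (R), and His (H).
Of the listed options, only arginine belongs to this group.

arginine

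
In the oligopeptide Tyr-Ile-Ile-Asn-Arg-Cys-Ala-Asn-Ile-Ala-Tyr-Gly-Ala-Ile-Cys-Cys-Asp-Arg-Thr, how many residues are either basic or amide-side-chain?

4

Basic: H, K, R. Amide-side-chain: N, Q.
Basic residues here: Arg5, Arg18 (2).
Amide-side-chain residues here: Asn4, Asn8 (2).
The two groups share no amino acid, so total = 2 + 2 = 4.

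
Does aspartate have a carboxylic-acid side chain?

Aspartate (D) and glutamate (E) have carboxylic-acid side chains and are the acidic amino acids.
Aspartate is in this group.

Yes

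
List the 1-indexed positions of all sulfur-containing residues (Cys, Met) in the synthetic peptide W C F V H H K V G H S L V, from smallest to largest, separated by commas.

2

Matching residues: C2.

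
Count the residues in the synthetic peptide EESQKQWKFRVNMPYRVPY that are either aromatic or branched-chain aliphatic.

6

Aromatic: F, W, Y. Branched-chain aliphatic: I, L, V.
Aromatic residues here: W7, F9, Y15, Y19 (4).
Branched-chain aliphatic residues here: V11, V17 (2).
The two groups share no amino acid, so total = 4 + 2 = 6.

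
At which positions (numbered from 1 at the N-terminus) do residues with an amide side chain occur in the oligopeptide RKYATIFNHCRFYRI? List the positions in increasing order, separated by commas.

Asparagine (N) and glutamine (Q) have uncharged amide side chains.
Matching residues: N8.

8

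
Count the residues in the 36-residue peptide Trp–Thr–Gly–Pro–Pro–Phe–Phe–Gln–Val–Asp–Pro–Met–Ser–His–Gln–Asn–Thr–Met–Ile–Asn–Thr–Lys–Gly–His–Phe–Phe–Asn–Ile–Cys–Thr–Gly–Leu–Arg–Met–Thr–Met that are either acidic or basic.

Acidic: D, E. Basic: H, K, R.
Acidic residues here: Asp10 (1).
Basic residues here: His14, Lys22, His24, Arg33 (4).
The two groups share no amino acid, so total = 1 + 4 = 5.

5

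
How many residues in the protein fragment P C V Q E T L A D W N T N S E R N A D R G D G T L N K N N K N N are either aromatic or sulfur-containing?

2

Aromatic: F, W, Y. Sulfur-containing: C, M.
Aromatic residues here: W10 (1).
Sulfur-containing residues here: C2 (1).
The two groups share no amino acid, so total = 1 + 1 = 2.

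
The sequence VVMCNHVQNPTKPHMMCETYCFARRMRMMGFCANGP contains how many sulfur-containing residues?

10

Only Cys (C) and Met (M) have a sulfur atom in the side chain.
Matching residues: M3, C4, M15, M16, C17, C21, M26, M28, M29, C32.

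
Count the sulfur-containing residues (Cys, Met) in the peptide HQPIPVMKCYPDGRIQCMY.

Matching residues: M7, C9, C17, M18.

4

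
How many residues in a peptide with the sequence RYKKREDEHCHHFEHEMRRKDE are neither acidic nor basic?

Acidic: D, E. Basic: K, R, H. All other residues are neither.
Matching residues: Y2, C10, F13, M17.

4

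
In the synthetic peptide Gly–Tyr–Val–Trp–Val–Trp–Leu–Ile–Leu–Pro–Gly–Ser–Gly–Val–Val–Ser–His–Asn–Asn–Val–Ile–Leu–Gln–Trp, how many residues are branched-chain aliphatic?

The BCAAs are Val, Leu, and Ile — aliphatic side chains with a branch point.
Matching residues: Val3, Val5, Leu7, Ile8, Leu9, Val14, Val15, Val20, Ile21, Leu22.

10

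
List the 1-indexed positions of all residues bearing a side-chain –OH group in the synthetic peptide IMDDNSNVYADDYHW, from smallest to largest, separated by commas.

6, 9, 13

The –OH-bearing residues are Ser, Thr (aliphatic alcohols), and Tyr (phenol).
Matching residues: S6, Y9, Y13.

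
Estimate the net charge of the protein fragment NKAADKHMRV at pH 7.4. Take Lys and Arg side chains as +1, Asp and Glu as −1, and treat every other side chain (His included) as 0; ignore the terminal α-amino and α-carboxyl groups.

+2

Positive (K, R): K2, K6, R9 → +3.
Negative (D, E): D5 → −1.
Net charge = (+3) + (−1) = +2.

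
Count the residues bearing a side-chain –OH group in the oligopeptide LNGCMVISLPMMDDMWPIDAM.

1

Serine (S), threonine (T), and tyrosine (Y) each carry a hydroxyl group on the side chain.
Matching residues: S8.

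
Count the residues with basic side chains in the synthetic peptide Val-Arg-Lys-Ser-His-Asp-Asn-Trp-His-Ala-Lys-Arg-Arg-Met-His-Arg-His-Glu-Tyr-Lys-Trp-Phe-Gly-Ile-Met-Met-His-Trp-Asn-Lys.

K, R, and H are the three residues with basic side chains (ε-amine, guanidinium, and imidazole respectively).
Matching residues: Arg2, Lys3, His5, His9, Lys11, Arg12, Arg13, His15, Arg16, His17, Lys20, His27, Lys30.

13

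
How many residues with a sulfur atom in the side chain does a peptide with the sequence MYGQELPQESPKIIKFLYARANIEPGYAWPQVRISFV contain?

The sulfur-bearing residues are cysteine (–SH) and methionine (–S–CH₃).
Matching residues: M1.

1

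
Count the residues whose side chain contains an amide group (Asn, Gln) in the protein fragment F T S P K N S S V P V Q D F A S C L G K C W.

2

Matching residues: N6, Q12.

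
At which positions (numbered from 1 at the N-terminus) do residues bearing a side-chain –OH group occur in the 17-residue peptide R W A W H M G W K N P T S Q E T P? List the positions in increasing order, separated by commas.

12, 13, 16

Serine (S), threonine (T), and tyrosine (Y) each carry a hydroxyl group on the side chain.
Matching residues: T12, S13, T16.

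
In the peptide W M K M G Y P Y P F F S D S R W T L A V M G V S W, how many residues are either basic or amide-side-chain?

Basic: H, K, R. Amide-side-chain: N, Q.
Basic residues here: K3, R15 (2).
Amide-side-chain residues here: none (0).
The two groups share no amino acid, so total = 2 + 0 = 2.

2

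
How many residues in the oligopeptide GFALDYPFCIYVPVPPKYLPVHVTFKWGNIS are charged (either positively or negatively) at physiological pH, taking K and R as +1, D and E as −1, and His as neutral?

3

Charged side chains at pH ~7.4: K, R (positive); D, E (negative).
Matching residues: D5, K17, K26.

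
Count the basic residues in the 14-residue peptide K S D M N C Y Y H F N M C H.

3

Lysine (K), arginine (R), and histidine (H) have basic, nitrogen-containing side chains.
Matching residues: K1, H9, H14.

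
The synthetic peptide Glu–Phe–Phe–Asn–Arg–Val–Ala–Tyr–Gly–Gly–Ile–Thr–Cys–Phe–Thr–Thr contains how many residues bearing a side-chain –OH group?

4

The –OH-bearing residues are Ser, Thr (aliphatic alcohols), and Tyr (phenol).
Matching residues: Tyr8, Thr12, Thr15, Thr16.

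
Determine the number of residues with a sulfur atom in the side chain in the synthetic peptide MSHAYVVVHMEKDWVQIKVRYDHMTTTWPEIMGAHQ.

4

Only Cys (C) and Met (M) have a sulfur atom in the side chain.
Matching residues: M1, M10, M24, M32.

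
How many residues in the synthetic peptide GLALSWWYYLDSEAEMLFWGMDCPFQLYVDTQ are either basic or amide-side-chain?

Basic: H, K, R. Amide-side-chain: N, Q.
Basic residues here: none (0).
Amide-side-chain residues here: Q26, Q32 (2).
The two groups share no amino acid, so total = 0 + 2 = 2.

2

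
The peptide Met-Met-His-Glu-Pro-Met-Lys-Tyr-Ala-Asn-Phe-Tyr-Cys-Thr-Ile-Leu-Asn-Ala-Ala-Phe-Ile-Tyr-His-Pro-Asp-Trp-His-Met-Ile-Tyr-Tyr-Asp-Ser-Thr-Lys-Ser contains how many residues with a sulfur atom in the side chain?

Only Cys (C) and Met (M) have a sulfur atom in the side chain.
Matching residues: Met1, Met2, Met6, Cys13, Met28.

5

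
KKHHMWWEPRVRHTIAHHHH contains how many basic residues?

11

The basic amino acids are Lys (K), Arg (R), and His (H).
Matching residues: K1, K2, H3, H4, R10, R12, H13, H17, H18, H19, H20.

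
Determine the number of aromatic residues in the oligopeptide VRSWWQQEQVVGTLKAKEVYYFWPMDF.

7

F, W, and Y each carry an aromatic ring on the side chain.
Matching residues: W4, W5, Y20, Y21, F22, W23, F27.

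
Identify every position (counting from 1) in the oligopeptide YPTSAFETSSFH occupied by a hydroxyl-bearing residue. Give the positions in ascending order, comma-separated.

1, 3, 4, 8, 9, 10

Serine (S), threonine (T), and tyrosine (Y) each carry a hydroxyl group on the side chain.
Matching residues: Y1, T3, S4, T8, S9, S10.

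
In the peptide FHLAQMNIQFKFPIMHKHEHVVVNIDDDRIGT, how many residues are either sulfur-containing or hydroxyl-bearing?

Sulfur-containing: C, M. Hydroxyl-bearing: S, T, Y.
Sulfur-containing residues here: M6, M15 (2).
Hydroxyl-bearing residues here: T32 (1).
The two groups share no amino acid, so total = 2 + 1 = 3.

3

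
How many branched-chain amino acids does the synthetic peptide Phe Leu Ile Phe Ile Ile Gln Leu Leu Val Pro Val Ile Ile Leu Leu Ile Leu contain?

The BCAAs are Val, Leu, and Ile — aliphatic side chains with a branch point.
Matching residues: Leu2, Ile3, Ile5, Ile6, Leu8, Leu9, Val10, Val12, Ile13, Ile14, Leu15, Leu16, Ile17, Leu18.

14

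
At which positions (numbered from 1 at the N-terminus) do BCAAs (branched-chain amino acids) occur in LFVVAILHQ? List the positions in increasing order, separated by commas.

1, 3, 4, 6, 7

The BCAAs are Val, Leu, and Ile — aliphatic side chains with a branch point.
Matching residues: L1, V3, V4, I6, L7.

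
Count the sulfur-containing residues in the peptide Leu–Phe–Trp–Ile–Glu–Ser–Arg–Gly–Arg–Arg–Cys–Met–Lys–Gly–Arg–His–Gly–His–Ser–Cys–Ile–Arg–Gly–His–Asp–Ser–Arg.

The sulfur-bearing residues are cysteine (–SH) and methionine (–S–CH₃).
Matching residues: Cys11, Met12, Cys20.

3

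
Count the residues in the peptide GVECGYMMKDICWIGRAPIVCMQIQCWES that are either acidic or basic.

5

Acidic: D, E. Basic: H, K, R.
Acidic residues here: E3, D10, E28 (3).
Basic residues here: K9, R16 (2).
The two groups share no amino acid, so total = 3 + 2 = 5.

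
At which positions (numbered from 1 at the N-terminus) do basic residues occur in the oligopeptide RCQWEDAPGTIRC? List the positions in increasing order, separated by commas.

Lysine (K), arginine (R), and histidine (H) have basic, nitrogen-containing side chains.
Matching residues: R1, R12.

1, 12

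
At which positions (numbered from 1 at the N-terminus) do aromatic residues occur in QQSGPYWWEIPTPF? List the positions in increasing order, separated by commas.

The aromatic amino acids are Phe (F, benzyl), Trp (W, indole), and Tyr (Y, phenol).
Matching residues: Y6, W7, W8, F14.

6, 7, 8, 14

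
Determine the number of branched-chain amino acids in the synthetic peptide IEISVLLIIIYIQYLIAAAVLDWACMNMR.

The BCAAs are Val, Leu, and Ile — aliphatic side chains with a branch point.
Matching residues: I1, I3, V5, L6, L7, I8, I9, I10, I12, L15, I16, V20, L21.

13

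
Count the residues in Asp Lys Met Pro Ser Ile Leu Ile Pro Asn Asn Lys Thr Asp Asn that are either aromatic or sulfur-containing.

Aromatic: F, W, Y. Sulfur-containing: C, M.
Aromatic residues here: none (0).
Sulfur-containing residues here: Met3 (1).
The two groups share no amino acid, so total = 0 + 1 = 1.

1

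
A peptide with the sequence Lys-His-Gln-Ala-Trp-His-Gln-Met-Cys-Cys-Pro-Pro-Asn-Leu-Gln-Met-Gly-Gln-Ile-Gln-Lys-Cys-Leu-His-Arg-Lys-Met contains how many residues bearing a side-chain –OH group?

Serine (S), threonine (T), and tyrosine (Y) each carry a hydroxyl group on the side chain.
None of the 27 residues belong to this group.

0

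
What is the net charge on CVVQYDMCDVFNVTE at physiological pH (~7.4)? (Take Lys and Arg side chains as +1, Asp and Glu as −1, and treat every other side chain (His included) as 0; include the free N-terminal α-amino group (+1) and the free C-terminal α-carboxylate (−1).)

Positive (K, R): none → +0.
Negative (D, E): D6, D9, E15 → −3.
The N-terminus (+1) and C-terminus (−1) cancel.
Net charge = (+0) + (−3) = −3.

-3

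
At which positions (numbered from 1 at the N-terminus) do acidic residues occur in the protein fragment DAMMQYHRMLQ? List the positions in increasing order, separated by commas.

1

The acidic residues are Asp (D) and Glu (E), whose side chains end in a carboxylate group.
Matching residues: D1.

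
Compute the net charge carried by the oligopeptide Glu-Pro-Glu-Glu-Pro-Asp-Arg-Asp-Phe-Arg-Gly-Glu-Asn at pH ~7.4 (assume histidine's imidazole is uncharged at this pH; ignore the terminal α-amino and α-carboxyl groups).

Near pH 7.4, K and R contribute +1 each, D and E contribute −1 each, and every other side chain (His included, as stated) is uncharged.
Positive (K, R): Arg7, Arg10 → +2.
Negative (D, E): Glu1, Glu3, Glu4, Asp6, Asp8, Glu12 → −6.
Net charge = (+2) + (−6) = −4.

-4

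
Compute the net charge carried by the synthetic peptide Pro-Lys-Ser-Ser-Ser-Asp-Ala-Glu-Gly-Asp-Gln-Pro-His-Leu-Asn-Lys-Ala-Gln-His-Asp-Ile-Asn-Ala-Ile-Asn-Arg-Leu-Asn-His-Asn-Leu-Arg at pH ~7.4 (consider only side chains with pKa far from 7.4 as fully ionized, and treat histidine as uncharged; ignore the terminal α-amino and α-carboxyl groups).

The side chains ionized at physiological pH are Lys/Arg (+1) and Asp/Glu (−1); with His treated as neutral, nothing else contributes.
Positive (K, R): Lys2, Lys16, Arg26, Arg32 → +4.
Negative (D, E): Asp6, Glu8, Asp10, Asp20 → −4.
Net charge = (+4) + (−4) = 0.

0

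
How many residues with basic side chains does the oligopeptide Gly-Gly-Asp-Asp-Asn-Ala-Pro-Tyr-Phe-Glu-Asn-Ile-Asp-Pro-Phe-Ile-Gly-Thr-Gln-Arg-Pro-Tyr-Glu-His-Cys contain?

The basic amino acids are Lys (K), Arg (R), and His (H).
Matching residues: Arg20, His24.

2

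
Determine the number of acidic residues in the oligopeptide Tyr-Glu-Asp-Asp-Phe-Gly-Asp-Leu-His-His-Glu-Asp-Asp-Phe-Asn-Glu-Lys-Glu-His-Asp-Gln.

The acidic residues are Asp (D) and Glu (E), whose side chains end in a carboxylate group.
Matching residues: Glu2, Asp3, Asp4, Asp7, Glu11, Asp12, Asp13, Glu16, Glu18, Asp20.

10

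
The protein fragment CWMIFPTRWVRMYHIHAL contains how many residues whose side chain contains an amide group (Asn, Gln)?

0

None of the 18 residues belong to this group.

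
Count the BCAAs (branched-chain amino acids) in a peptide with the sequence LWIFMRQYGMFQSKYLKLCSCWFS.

4

V, L, and I make up the branched-chain aliphatic group.
Matching residues: L1, I3, L16, L18.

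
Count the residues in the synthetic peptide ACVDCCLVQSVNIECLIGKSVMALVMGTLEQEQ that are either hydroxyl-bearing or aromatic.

Hydroxyl-bearing: S, T, Y. Aromatic: F, W, Y.
Hydroxyl-bearing residues here: S10, S20, T28 (3).
Aromatic residues here: none (0).
(Y belongs to both groups, but none appear in this sequence.) Total = 3 + 0 = 3.

3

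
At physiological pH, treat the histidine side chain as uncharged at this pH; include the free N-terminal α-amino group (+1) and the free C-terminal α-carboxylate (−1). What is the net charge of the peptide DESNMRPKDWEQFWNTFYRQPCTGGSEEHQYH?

Near pH 7.4, K and R contribute +1 each, D and E contribute −1 each, and every other side chain (His included, as stated) is uncharged.
Positive (K, R): R6, K8, R19 → +3.
Negative (D, E): D1, E2, D9, E11, E27, E28 → −6.
The N-terminus (+1) and C-terminus (−1) cancel.
Net charge = (+3) + (−6) = −3.

-3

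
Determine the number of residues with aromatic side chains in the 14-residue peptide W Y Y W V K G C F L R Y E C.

6

The aromatic amino acids are Phe (F, benzyl), Trp (W, indole), and Tyr (Y, phenol).
Matching residues: W1, Y2, Y3, W4, F9, Y12.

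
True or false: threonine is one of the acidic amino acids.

False

Only D (aspartate) and E (glutamate) carry a side-chain carboxylic acid.
Threonine is not in this group.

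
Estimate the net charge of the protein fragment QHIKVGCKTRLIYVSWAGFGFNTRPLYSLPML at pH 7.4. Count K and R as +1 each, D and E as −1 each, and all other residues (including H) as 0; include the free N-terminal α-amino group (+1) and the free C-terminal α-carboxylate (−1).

Positive (K, R): K4, K8, R10, R24 → +4.
Negative (D, E): none → −0.
The N-terminus (+1) and C-terminus (−1) cancel.
Net charge = (+4) + (−0) = +4.

+4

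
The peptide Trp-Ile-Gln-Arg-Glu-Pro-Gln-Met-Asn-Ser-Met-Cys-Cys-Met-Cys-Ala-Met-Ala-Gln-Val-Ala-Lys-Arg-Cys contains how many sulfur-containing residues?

8

Only Cys (C) and Met (M) have a sulfur atom in the side chain.
Matching residues: Met8, Met11, Cys12, Cys13, Met14, Cys15, Met17, Cys24.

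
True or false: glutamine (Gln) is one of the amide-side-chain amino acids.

The amide-side-chain residues are Asn (N) and Gln (Q).
Glutamine is in this group.

True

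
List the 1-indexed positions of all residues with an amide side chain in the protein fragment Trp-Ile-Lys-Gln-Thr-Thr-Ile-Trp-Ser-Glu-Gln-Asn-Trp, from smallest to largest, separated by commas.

4, 11, 12

The amide-side-chain residues are Asn (N) and Gln (Q).
Matching residues: Gln4, Gln11, Asn12.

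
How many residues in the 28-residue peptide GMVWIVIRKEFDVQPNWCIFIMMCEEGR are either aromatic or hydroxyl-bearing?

Aromatic: F, W, Y. Hydroxyl-bearing: S, T, Y.
Aromatic residues here: W4, F11, W17, F20 (4).
Hydroxyl-bearing residues here: none (0).
(Y belongs to both groups, but none appear in this sequence.) Total = 4 + 0 = 4.

4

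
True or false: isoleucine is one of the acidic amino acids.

False

The acidic residues are Asp (D) and Glu (E), whose side chains end in a carboxylate group.
Isoleucine is not in this group.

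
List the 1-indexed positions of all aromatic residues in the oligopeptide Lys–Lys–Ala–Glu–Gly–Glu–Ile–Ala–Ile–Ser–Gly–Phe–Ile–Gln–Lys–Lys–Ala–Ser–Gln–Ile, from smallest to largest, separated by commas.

F, W, and Y each carry an aromatic ring on the side chain.
Matching residues: Phe12.

12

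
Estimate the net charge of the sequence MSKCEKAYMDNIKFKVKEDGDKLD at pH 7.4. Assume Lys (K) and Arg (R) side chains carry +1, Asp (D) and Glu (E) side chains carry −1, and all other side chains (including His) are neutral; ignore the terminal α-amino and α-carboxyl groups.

Positive (K, R): K3, K6, K13, K15, K17, K22 → +6.
Negative (D, E): E5, D10, E18, D19, D21, D24 → −6.
Net charge = (+6) + (−6) = 0.

0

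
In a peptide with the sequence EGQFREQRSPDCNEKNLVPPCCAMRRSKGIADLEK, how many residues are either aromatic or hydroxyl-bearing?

3

Aromatic: F, W, Y. Hydroxyl-bearing: S, T, Y.
Aromatic residues here: F4 (1).
Hydroxyl-bearing residues here: S9, S27 (2).
(Y belongs to both groups, but none appear in this sequence.) Total = 1 + 2 = 3.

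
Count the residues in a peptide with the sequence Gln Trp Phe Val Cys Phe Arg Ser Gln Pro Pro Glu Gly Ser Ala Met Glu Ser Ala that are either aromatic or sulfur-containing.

5

Aromatic: F, W, Y. Sulfur-containing: C, M.
Aromatic residues here: Trp2, Phe3, Phe6 (3).
Sulfur-containing residues here: Cys5, Met16 (2).
The two groups share no amino acid, so total = 3 + 2 = 5.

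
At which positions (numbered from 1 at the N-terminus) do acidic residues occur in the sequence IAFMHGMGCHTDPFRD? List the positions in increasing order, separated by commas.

Only D (aspartate) and E (glutamate) carry a side-chain carboxylic acid.
Matching residues: D12, D16.

12, 16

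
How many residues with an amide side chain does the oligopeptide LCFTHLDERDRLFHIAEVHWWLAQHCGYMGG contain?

Asparagine (N) and glutamine (Q) have uncharged amide side chains.
Matching residues: Q24.

1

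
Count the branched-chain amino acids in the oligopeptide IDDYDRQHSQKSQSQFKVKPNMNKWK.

The BCAAs are Val, Leu, and Ile — aliphatic side chains with a branch point.
Matching residues: I1, V18.

2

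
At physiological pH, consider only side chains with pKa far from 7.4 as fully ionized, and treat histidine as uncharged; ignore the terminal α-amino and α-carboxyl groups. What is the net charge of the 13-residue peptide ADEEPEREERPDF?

At pH ~7.4 the Lys and Arg side chains are protonated (+1), the Asp and Glu side chains are deprotonated (−1), and with His taken as neutral all other side chains carry no charge.
Positive (K, R): R7, R10 → +2.
Negative (D, E): D2, E3, E4, E6, E8, E9, D12 → −7.
Net charge = (+2) + (−7) = −5.

-5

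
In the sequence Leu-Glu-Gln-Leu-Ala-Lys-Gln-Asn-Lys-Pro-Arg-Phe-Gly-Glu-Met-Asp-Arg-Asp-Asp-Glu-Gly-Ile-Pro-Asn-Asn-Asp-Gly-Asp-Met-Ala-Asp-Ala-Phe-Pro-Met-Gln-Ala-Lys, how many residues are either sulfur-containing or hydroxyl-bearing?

Sulfur-containing: C, M. Hydroxyl-bearing: S, T, Y.
Sulfur-containing residues here: Met15, Met29, Met35 (3).
Hydroxyl-bearing residues here: none (0).
The two groups share no amino acid, so total = 3 + 0 = 3.

3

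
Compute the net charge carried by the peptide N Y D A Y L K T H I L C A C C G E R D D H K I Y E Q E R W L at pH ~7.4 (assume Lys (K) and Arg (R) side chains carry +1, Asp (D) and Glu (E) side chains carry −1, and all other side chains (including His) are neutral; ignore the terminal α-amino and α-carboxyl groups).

Positive (K, R): K7, R18, K22, R28 → +4.
Negative (D, E): D3, E17, D19, D20, E25, E27 → −6.
Net charge = (+4) + (−6) = −2.

-2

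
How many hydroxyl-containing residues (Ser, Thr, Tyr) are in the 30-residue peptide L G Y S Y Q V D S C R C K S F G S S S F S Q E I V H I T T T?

12

Matching residues: Y3, S4, Y5, S9, S14, S17, S18, S19, S21, T28, T29, T30.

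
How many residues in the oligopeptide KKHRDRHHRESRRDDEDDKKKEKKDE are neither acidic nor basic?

1

Acidic: D, E. Basic: K, R, H. All other residues are neither.
Matching residues: S11.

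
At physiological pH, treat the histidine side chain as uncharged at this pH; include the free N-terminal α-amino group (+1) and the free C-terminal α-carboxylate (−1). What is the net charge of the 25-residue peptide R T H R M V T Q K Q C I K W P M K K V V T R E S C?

Near pH 7.4, K and R contribute +1 each, D and E contribute −1 each, and every other side chain (His included, as stated) is uncharged.
Positive (K, R): R1, R4, K9, K13, K17, K18, R22 → +7.
Negative (D, E): E23 → −1.
The N-terminus (+1) and C-terminus (−1) cancel.
Net charge = (+7) + (−1) = +6.

+6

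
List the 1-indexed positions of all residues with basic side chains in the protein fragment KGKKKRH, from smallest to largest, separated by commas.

The basic amino acids are Lys (K), Arg (R), and His (H).
Matching residues: K1, K3, K4, K5, R6, H7.

1, 3, 4, 5, 6, 7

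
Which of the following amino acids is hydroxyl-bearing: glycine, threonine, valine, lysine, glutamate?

threonine

Serine (S), threonine (T), and tyrosine (Y) each carry a hydroxyl group on the side chain.
Of the listed options, only threonine belongs to this group.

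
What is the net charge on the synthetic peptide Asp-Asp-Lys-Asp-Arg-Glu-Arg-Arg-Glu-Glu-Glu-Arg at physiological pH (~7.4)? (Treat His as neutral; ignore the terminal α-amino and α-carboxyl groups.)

At pH ~7.4 the Lys and Arg side chains are protonated (+1), the Asp and Glu side chains are deprotonated (−1), and with His taken as neutral all other side chains carry no charge.
Positive (K, R): Lys3, Arg5, Arg7, Arg8, Arg12 → +5.
Negative (D, E): Asp1, Asp2, Asp4, Glu6, Glu9, Glu10, Glu11 → −7.
Net charge = (+5) + (−7) = −2.

-2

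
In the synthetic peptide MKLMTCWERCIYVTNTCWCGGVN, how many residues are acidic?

The acidic residues are Asp (D) and Glu (E), whose side chains end in a carboxylate group.
Matching residues: E8.

1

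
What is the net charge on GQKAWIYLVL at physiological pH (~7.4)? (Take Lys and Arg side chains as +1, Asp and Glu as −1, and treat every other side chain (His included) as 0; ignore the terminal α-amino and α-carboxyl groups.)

Positive (K, R): K3 → +1.
Negative (D, E): none → −0.
Net charge = (+1) + (−0) = +1.

+1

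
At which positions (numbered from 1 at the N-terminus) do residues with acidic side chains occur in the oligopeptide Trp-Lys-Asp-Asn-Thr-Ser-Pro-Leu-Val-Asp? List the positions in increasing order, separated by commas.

Only D (aspartate) and E (glutamate) carry a side-chain carboxylic acid.
Matching residues: Asp3, Asp10.

3, 10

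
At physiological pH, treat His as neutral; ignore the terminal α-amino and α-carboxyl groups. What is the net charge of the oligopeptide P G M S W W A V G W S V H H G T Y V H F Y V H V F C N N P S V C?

The side chains ionized at physiological pH are Lys/Arg (+1) and Asp/Glu (−1); with His treated as neutral, nothing else contributes.
Positive (K, R): none → +0.
Negative (D, E): none → −0.
Net charge = (+0) + (−0) = 0.

0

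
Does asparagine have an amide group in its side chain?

Yes

Asparagine (N) and glutamine (Q) have uncharged amide side chains.
Asparagine is in this group.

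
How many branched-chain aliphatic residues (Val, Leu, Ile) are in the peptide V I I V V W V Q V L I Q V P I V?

12

Matching residues: V1, I2, I3, V4, V5, V7, V9, L10, I11, V13, I15, V16.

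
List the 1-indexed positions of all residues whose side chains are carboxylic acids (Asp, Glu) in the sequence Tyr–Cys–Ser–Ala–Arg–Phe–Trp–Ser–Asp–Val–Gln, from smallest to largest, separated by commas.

9

Matching residues: Asp9.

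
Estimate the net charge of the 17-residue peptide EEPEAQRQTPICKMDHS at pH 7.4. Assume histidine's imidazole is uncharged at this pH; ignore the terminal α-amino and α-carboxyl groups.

At pH ~7.4 the Lys and Arg side chains are protonated (+1), the Asp and Glu side chains are deprotonated (−1), and with His taken as neutral all other side chains carry no charge.
Positive (K, R): R7, K13 → +2.
Negative (D, E): E1, E2, E4, D15 → −4.
Net charge = (+2) + (−4) = −2.

-2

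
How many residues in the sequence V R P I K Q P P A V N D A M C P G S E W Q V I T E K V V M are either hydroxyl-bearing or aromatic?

3

Hydroxyl-bearing: S, T, Y. Aromatic: F, W, Y.
Hydroxyl-bearing residues here: S18, T24 (2).
Aromatic residues here: W20 (1).
(Y belongs to both groups, but none appear in this sequence.) Total = 2 + 1 = 3.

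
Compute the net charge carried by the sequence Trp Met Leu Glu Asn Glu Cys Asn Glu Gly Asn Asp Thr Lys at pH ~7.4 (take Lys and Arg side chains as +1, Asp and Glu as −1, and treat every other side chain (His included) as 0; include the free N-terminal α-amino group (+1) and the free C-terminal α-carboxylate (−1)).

-3

Positive (K, R): Lys14 → +1.
Negative (D, E): Glu4, Glu6, Glu9, Asp12 → −4.
The N-terminus (+1) and C-terminus (−1) cancel.
Net charge = (+1) + (−4) = −3.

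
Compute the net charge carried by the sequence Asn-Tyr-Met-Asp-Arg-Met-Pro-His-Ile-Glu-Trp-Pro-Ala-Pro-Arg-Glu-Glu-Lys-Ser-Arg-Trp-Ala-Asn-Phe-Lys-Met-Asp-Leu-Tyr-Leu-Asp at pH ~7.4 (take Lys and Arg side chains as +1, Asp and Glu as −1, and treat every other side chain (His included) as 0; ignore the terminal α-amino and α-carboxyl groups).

Positive (K, R): Arg5, Arg15, Lys18, Arg20, Lys25 → +5.
Negative (D, E): Asp4, Glu10, Glu16, Glu17, Asp27, Asp31 → −6.
Net charge = (+5) + (−6) = −1.

-1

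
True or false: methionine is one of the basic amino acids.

False

The basic amino acids are Lys (K), Arg (R), and His (H).
Methionine is not in this group.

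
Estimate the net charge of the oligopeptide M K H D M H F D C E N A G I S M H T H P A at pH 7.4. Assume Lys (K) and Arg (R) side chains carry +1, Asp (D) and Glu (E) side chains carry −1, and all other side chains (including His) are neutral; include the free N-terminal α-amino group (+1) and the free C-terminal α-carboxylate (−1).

Positive (K, R): K2 → +1.
Negative (D, E): D4, D8, E10 → −3.
The N-terminus (+1) and C-terminus (−1) cancel.
Net charge = (+1) + (−3) = −2.

-2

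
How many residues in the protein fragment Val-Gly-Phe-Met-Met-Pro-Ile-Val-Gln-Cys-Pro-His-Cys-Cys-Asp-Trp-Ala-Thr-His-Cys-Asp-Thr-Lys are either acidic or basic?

Acidic: D, E. Basic: H, K, R.
Acidic residues here: Asp15, Asp21 (2).
Basic residues here: His12, His19, Lys23 (3).
The two groups share no amino acid, so total = 2 + 3 = 5.

5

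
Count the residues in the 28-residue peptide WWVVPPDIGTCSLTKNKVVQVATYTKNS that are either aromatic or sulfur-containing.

4

Aromatic: F, W, Y. Sulfur-containing: C, M.
Aromatic residues here: W1, W2, Y24 (3).
Sulfur-containing residues here: C11 (1).
The two groups share no amino acid, so total = 3 + 1 = 4.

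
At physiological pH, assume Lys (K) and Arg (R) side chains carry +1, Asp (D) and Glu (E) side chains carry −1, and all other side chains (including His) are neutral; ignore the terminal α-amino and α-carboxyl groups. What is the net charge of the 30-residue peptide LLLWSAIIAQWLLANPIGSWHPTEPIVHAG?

-1

Positive (K, R): none → +0.
Negative (D, E): E24 → −1.
Net charge = (+0) + (−1) = −1.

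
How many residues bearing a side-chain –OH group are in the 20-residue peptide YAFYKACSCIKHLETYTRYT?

Serine (S), threonine (T), and tyrosine (Y) each carry a hydroxyl group on the side chain.
Matching residues: Y1, Y4, S8, T15, Y16, T17, Y19, T20.

8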